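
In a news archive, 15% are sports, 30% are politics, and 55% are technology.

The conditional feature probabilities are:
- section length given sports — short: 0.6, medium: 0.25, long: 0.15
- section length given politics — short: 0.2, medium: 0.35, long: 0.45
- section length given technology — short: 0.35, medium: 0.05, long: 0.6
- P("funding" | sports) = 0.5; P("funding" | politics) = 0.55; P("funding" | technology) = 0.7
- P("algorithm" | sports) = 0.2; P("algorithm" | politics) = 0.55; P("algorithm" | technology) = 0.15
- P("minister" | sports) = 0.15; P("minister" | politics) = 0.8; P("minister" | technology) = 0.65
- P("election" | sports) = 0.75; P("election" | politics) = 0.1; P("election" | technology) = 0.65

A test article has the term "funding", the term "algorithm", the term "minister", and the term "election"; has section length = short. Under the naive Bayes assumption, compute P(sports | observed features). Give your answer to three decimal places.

sports: 0.15 × 0.6 × 0.5 × 0.2 × 0.15 × 0.75 = 0.0010125
politics: 0.3 × 0.2 × 0.55 × 0.55 × 0.8 × 0.1 = 0.001452
technology: 0.55 × 0.35 × 0.7 × 0.15 × 0.65 × 0.65 = 0.00853978125
P(sports | x) = 0.0010125 / 0.01100428125 ≈ 0.092

0.092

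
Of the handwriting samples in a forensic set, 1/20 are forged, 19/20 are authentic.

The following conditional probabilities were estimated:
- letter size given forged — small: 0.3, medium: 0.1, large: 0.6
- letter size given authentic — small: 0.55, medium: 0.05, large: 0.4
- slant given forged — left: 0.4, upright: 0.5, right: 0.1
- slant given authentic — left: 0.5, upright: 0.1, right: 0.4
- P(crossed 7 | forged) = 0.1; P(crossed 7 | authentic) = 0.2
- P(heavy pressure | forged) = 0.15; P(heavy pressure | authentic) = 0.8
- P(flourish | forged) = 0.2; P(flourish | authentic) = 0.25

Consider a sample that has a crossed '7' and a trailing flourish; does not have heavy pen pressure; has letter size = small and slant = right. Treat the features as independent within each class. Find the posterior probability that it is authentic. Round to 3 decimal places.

0.988

forged: 0.05 × 0.3 × 0.1 × 0.1 × (1−0.15) × 0.2 = 0.0000255
authentic: 0.95 × 0.55 × 0.4 × 0.2 × (1−0.8) × 0.25 = 0.00209
P(authentic | x) = 0.00209 / 0.0021155 ≈ 0.988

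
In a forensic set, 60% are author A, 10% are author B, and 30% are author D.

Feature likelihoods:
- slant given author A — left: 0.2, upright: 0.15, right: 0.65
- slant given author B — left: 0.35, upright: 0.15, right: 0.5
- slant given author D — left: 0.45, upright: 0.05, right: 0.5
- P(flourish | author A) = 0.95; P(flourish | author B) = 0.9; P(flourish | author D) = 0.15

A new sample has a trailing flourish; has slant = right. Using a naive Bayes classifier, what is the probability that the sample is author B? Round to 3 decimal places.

0.103

author A: 0.6 × 0.65 × 0.95 = 0.3705
author B: 0.1 × 0.5 × 0.9 = 0.045
author D: 0.3 × 0.5 × 0.15 = 0.0225
P(author B | x) = 0.045 / 0.438 ≈ 0.103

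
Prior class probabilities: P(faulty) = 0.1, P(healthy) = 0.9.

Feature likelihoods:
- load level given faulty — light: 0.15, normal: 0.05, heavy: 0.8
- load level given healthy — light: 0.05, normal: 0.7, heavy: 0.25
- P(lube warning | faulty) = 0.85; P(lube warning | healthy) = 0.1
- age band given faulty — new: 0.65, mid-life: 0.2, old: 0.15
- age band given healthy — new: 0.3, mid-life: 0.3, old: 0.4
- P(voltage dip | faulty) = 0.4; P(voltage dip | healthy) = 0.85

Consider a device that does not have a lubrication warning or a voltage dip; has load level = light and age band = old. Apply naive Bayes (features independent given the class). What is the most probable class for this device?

faulty: 0.1 × 0.15 × (1−0.85) × 0.15 × (1−0.4) = 0.0002025
healthy: 0.9 × 0.05 × (1−0.1) × 0.4 × (1−0.85) = 0.00243
Highest score → healthy.

healthy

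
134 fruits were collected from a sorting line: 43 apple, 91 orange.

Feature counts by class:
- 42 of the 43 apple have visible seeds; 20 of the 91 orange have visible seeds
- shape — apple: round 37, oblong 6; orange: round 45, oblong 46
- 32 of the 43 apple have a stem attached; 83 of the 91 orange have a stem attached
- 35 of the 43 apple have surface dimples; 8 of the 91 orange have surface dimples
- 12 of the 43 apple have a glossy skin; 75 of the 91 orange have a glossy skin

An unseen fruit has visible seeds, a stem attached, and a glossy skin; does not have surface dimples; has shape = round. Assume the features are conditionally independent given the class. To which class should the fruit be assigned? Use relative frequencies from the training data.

apple: (43/134) × (42/43) × (37/43) × (32/43) × (8/43) × (12/43) ≈ 0.0104206
orange: (91/134) × (20/91) × (45/91) × (83/91) × (83/91) × (75/91) ≈ 0.0506046
Highest score → orange.

orange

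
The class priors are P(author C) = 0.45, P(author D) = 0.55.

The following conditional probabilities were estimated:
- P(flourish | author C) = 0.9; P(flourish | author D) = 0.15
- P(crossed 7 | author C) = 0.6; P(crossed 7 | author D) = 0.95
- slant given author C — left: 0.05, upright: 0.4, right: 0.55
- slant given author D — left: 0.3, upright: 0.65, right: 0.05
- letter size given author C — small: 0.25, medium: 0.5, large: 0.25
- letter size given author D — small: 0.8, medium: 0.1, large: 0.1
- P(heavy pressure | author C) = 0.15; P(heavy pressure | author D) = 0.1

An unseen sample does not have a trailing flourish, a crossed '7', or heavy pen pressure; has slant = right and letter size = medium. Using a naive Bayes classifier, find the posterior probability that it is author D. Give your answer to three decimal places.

0.024

author C: 0.45 × (1−0.9) × (1−0.6) × 0.55 × 0.5 × (1−0.15) = 0.0042075
author D: 0.55 × (1−0.15) × (1−0.95) × 0.05 × 0.1 × (1−0.1) = 0.0001051875
P(author D | x) = 0.0001051875 / 0.0043126875 ≈ 0.024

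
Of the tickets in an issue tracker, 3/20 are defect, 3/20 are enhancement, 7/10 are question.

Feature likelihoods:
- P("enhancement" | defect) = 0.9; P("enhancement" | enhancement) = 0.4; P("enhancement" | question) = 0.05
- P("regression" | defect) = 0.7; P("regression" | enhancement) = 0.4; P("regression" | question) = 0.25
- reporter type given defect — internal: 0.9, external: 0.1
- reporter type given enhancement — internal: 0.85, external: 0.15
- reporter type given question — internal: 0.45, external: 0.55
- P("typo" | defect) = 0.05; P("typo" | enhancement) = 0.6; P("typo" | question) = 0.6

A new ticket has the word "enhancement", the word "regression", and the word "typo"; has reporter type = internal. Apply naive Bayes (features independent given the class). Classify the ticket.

enhancement

defect: 0.15 × 0.9 × 0.7 × 0.9 × 0.05 = 0.0042525
enhancement: 0.15 × 0.4 × 0.4 × 0.85 × 0.6 = 0.01224
question: 0.7 × 0.05 × 0.25 × 0.45 × 0.6 = 0.0023625
Highest score → enhancement.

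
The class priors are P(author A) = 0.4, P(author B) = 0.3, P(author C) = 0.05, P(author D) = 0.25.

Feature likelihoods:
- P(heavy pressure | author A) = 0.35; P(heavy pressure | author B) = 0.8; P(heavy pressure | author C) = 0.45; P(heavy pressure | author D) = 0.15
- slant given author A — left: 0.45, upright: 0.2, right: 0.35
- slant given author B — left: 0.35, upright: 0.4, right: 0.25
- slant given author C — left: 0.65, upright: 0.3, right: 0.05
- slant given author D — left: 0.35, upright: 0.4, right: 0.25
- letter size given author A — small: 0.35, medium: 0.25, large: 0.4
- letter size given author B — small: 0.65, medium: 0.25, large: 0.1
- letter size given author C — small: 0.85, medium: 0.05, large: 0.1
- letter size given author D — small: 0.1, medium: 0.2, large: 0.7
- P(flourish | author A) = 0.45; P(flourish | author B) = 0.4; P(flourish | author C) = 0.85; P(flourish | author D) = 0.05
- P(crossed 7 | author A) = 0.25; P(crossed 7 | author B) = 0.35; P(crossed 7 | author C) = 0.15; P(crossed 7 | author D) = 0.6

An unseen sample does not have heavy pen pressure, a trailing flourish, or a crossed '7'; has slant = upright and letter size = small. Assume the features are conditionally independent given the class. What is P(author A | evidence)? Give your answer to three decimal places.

0.424

author A: 0.4 × (1−0.35) × 0.2 × 0.35 × (1−0.45) × (1−0.25) = 0.0075075
author B: 0.3 × (1−0.8) × 0.4 × 0.65 × (1−0.4) × (1−0.35) = 0.006084
author C: 0.05 × (1−0.45) × 0.3 × 0.85 × (1−0.85) × (1−0.15) = 0.00089409375
author D: 0.25 × (1−0.15) × 0.4 × 0.1 × (1−0.05) × (1−0.6) = 0.00323
P(author A | x) = 0.0075075 / 0.01771559375 ≈ 0.424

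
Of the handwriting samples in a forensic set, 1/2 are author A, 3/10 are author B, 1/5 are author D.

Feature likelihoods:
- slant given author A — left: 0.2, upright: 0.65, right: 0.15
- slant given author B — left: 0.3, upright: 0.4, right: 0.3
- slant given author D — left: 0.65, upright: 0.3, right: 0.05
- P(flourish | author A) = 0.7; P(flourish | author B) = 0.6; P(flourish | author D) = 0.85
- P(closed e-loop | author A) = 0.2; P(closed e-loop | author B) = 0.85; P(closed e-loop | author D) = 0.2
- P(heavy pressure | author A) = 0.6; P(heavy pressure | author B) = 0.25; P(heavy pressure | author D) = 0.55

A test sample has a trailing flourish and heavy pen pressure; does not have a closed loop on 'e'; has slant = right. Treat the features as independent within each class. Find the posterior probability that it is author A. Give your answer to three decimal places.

author A: 0.5 × 0.15 × 0.7 × (1−0.2) × 0.6 = 0.0252
author B: 0.3 × 0.3 × 0.6 × (1−0.85) × 0.25 = 0.002025
author D: 0.2 × 0.05 × 0.85 × (1−0.2) × 0.55 = 0.00374
P(author A | x) = 0.0252 / 0.030965 ≈ 0.814

0.814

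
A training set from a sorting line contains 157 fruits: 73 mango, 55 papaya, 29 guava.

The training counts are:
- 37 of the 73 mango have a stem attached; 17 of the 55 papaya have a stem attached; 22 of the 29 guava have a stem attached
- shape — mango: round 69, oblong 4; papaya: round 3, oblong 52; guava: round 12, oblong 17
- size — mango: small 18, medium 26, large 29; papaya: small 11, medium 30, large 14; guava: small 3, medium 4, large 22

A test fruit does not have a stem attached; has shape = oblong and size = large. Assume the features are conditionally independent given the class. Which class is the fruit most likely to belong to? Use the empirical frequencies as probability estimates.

mango: (73/157) × (36/73) × (4/73) × (29/73) ≈ 0.00499132
papaya: (55/157) × (38/55) × (52/55) × (14/55) ≈ 0.0582492
guava: (29/157) × (7/29) × (17/29) × (22/29) ≈ 0.0198278
Highest score → papaya.

papaya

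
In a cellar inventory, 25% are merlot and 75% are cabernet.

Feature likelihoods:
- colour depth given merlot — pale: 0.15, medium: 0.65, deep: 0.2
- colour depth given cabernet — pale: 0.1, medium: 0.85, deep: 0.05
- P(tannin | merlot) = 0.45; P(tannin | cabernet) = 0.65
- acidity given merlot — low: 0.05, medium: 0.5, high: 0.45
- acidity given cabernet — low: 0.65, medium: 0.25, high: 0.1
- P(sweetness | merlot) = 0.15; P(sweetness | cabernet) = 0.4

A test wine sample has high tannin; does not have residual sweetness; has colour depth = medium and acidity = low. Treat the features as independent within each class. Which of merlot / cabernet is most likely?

merlot: 0.25 × 0.65 × 0.45 × 0.05 × (1−0.15) = 0.0031078125
cabernet: 0.75 × 0.85 × 0.65 × 0.65 × (1−0.4) = 0.16160625
Highest score → cabernet.

cabernet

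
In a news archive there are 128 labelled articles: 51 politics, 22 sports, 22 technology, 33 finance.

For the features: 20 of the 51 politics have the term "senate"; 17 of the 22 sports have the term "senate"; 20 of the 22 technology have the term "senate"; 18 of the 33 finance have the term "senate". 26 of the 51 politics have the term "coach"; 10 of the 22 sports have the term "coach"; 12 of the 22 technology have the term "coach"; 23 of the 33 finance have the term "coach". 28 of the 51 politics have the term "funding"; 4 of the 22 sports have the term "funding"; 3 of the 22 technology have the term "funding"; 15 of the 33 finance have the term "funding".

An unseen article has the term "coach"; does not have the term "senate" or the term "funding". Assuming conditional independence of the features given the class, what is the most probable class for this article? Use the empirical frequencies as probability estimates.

politics: (51/128) × (31/51) × (26/51) × (23/51) ≈ 0.0556817
sports: (22/128) × (5/22) × (10/22) × (18/22) ≈ 0.0145274
technology: (22/128) × (2/22) × (12/22) × (19/22) ≈ 0.00736054
finance: (33/128) × (15/33) × (23/33) × (18/33) ≈ 0.0445506
Highest score → politics.

politics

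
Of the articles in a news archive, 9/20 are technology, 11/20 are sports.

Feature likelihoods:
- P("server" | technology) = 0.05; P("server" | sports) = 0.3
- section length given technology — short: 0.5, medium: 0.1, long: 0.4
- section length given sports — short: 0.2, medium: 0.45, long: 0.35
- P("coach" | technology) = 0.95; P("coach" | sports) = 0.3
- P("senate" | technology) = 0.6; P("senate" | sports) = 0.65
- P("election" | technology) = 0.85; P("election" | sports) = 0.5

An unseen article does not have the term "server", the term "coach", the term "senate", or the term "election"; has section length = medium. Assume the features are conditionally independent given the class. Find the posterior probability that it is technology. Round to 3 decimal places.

0.006

technology: 0.45 × (1−0.05) × 0.1 × (1−0.95) × (1−0.6) × (1−0.85) = 0.00012825
sports: 0.55 × (1−0.3) × 0.45 × (1−0.3) × (1−0.65) × (1−0.5) = 0.021223125
P(technology | x) = 0.00012825 / 0.021351375 ≈ 0.006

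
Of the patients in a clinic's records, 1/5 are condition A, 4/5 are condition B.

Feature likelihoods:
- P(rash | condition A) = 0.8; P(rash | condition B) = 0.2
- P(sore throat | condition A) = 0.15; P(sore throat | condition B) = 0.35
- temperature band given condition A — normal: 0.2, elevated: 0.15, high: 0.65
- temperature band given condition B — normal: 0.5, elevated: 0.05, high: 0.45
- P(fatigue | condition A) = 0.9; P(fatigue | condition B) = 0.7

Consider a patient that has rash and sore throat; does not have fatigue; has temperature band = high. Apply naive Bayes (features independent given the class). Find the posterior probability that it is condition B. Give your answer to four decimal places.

0.8289

condition A: 0.2 × 0.8 × 0.15 × 0.65 × (1−0.9) = 0.00156
condition B: 0.8 × 0.2 × 0.35 × 0.45 × (1−0.7) = 0.00756
P(condition B | x) = 0.00756 / 0.00912 ≈ 0.8289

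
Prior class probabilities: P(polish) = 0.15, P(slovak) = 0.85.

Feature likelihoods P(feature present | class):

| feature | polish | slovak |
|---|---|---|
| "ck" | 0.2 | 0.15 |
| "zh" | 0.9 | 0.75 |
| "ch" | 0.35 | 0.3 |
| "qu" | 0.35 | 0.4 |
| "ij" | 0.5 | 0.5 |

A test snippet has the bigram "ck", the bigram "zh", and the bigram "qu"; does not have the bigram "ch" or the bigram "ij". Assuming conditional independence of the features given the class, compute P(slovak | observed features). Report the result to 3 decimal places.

polish: 0.15 × 0.2 × 0.9 × (1−0.35) × 0.35 × (1−0.5) = 0.00307125
slovak: 0.85 × 0.15 × 0.75 × (1−0.3) × 0.4 × (1−0.5) = 0.0133875
P(slovak | x) = 0.0133875 / 0.01645875 ≈ 0.813

0.813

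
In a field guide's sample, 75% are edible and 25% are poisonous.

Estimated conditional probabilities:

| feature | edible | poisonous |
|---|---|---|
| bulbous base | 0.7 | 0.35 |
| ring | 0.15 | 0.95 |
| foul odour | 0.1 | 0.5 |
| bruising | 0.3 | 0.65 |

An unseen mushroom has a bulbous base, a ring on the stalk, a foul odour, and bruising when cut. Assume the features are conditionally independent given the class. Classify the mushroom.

edible: 0.75 × 0.7 × 0.15 × 0.1 × 0.3 = 0.0023625
poisonous: 0.25 × 0.35 × 0.95 × 0.5 × 0.65 = 0.027015625
Highest score → poisonous.

poisonous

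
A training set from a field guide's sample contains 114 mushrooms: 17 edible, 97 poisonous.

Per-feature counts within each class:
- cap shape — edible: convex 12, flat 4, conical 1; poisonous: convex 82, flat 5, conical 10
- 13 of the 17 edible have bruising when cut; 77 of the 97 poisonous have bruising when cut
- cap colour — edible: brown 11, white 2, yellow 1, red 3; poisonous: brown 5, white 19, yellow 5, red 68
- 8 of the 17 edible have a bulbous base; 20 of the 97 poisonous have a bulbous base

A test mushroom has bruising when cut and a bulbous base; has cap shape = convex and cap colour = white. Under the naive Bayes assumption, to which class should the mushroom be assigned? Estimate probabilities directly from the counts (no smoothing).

poisonous

edible: (17/114) × (12/17) × (13/17) × (2/17) × (8/17) ≈ 0.00445649
poisonous: (97/114) × (82/97) × (77/97) × (19/97) × (20/97) ≈ 0.0230605
Highest score → poisonous.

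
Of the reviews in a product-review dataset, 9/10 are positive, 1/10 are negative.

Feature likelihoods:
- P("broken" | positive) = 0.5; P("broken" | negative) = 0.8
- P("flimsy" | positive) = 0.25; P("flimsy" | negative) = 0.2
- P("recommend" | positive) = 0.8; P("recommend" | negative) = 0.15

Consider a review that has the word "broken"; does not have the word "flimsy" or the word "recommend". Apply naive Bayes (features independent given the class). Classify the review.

positive: 0.9 × 0.5 × (1−0.25) × (1−0.8) = 0.0675
negative: 0.1 × 0.8 × (1−0.2) × (1−0.15) = 0.0544
Highest score → positive.

positive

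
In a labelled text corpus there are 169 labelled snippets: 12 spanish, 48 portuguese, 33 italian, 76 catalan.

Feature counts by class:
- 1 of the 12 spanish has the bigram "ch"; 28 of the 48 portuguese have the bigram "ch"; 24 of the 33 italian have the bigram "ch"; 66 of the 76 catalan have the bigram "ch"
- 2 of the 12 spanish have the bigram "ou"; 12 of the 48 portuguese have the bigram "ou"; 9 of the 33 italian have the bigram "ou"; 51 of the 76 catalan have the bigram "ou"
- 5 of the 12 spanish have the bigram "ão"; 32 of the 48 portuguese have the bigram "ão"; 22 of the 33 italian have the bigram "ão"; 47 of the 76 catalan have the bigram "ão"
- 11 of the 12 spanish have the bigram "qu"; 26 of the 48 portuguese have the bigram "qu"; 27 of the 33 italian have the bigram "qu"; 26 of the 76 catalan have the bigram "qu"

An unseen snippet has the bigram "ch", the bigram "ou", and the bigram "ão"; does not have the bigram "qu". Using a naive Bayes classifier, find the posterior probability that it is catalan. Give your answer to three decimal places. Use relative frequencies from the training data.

0.860

spanish: (12/169) × (1/12) × (2/12) × (5/12) × (1/12) ≈ 0.0000342428
portuguese: (48/169) × (28/48) × (12/48) × (32/48) × (22/48) ≈ 0.0126561
italian: (33/169) × (24/33) × (9/33) × (22/33) × (6/33) ≈ 0.00469461
catalan: (76/169) × (66/76) × (51/76) × (47/76) × (50/76) ≈ 0.106624
P(catalan | x) = 0.106624 / 0.1240089528 ≈ 0.860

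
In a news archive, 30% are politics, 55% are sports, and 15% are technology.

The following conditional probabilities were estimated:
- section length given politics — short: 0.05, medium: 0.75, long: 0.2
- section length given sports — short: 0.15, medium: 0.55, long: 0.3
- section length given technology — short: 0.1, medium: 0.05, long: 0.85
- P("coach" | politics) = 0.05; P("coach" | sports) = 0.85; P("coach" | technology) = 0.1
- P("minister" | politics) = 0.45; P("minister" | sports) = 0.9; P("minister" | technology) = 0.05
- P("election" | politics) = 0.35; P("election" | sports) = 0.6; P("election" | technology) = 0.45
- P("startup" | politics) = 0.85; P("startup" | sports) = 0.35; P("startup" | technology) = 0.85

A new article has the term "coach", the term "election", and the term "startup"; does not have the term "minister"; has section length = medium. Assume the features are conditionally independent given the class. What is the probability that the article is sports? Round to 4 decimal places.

politics: 0.3 × 0.75 × 0.05 × (1−0.45) × 0.35 × 0.85 = 0.00184078125
sports: 0.55 × 0.55 × 0.85 × (1−0.9) × 0.6 × 0.35 = 0.005399625
technology: 0.15 × 0.05 × 0.1 × (1−0.05) × 0.45 × 0.85 = 0.00027253125
P(sports | x) = 0.005399625 / 0.0075129375 ≈ 0.7187

0.7187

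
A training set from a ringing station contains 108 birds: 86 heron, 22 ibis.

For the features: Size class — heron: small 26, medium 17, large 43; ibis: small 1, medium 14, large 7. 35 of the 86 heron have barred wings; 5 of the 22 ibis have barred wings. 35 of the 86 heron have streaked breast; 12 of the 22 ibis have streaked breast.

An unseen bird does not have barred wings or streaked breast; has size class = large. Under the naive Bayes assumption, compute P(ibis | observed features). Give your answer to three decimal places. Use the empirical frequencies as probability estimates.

heron: (86/108) × (43/86) × (51/86) × (51/86) ≈ 0.140019
ibis: (22/108) × (7/22) × (17/22) × (10/22) ≈ 0.0227655
P(ibis | x) = 0.0227655 / 0.1627845 ≈ 0.140

0.140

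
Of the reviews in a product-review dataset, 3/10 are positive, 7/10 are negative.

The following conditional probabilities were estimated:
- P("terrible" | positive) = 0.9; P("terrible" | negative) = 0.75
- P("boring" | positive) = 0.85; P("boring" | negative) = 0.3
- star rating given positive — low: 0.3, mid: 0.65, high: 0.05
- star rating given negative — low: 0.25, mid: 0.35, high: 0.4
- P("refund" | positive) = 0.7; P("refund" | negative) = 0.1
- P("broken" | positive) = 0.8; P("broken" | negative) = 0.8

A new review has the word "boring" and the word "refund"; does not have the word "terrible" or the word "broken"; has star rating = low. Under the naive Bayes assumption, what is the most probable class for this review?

positive

positive: 0.3 × (1−0.9) × 0.85 × 0.3 × 0.7 × (1−0.8) = 0.001071
negative: 0.7 × (1−0.75) × 0.3 × 0.25 × 0.1 × (1−0.8) = 0.0002625
Highest score → positive.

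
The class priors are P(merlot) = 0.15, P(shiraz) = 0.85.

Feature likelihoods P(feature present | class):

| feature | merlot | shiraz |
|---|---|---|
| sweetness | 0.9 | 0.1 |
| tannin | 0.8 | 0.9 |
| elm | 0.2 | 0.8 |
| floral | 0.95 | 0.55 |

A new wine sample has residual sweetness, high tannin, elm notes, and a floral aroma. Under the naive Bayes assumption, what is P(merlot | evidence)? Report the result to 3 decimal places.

0.379

merlot: 0.15 × 0.9 × 0.8 × 0.2 × 0.95 = 0.02052
shiraz: 0.85 × 0.1 × 0.9 × 0.8 × 0.55 = 0.03366
P(merlot | x) = 0.02052 / 0.05418 ≈ 0.379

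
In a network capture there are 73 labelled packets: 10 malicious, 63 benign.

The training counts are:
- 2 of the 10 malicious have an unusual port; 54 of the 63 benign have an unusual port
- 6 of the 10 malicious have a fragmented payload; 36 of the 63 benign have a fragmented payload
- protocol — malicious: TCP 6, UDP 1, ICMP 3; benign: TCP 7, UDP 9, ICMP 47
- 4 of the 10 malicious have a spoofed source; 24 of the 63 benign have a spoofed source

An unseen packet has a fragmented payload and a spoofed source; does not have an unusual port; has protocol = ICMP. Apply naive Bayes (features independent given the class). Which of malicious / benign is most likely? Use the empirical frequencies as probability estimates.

benign

malicious: (10/73) × (8/10) × (6/10) × (3/10) × (4/10) ≈ 0.00789041
benign: (63/73) × (9/63) × (36/63) × (47/63) × (24/63) ≈ 0.0200221
Highest score → benign.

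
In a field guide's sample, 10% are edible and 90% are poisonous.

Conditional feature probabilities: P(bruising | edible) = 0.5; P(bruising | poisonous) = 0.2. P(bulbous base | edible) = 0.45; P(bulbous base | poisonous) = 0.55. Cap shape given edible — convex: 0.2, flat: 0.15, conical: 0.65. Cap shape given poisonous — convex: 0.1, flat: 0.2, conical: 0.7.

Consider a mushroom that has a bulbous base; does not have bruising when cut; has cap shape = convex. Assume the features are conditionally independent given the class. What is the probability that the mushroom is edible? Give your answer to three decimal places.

edible: 0.1 × (1−0.5) × 0.45 × 0.2 = 0.0045
poisonous: 0.9 × (1−0.2) × 0.55 × 0.1 = 0.0396
P(edible | x) = 0.0045 / 0.0441 ≈ 0.102

0.102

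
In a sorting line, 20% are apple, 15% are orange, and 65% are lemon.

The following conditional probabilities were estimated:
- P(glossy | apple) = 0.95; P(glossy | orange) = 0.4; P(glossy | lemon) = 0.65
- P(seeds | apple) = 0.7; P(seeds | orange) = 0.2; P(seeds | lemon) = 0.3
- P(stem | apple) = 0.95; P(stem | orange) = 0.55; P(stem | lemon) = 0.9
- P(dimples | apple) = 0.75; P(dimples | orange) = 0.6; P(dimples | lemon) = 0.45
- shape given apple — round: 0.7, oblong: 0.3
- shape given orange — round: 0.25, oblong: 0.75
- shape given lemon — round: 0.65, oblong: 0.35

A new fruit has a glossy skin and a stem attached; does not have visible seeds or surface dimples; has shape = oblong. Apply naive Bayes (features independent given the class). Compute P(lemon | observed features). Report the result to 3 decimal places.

apple: 0.2 × 0.95 × (1−0.7) × 0.95 × (1−0.75) × 0.3 = 0.00406125
orange: 0.15 × 0.4 × (1−0.2) × 0.55 × (1−0.6) × 0.75 = 0.00792
lemon: 0.65 × 0.65 × (1−0.3) × 0.9 × (1−0.45) × 0.35 = 0.0512386875
P(lemon | x) = 0.0512386875 / 0.0632199375 ≈ 0.810

0.810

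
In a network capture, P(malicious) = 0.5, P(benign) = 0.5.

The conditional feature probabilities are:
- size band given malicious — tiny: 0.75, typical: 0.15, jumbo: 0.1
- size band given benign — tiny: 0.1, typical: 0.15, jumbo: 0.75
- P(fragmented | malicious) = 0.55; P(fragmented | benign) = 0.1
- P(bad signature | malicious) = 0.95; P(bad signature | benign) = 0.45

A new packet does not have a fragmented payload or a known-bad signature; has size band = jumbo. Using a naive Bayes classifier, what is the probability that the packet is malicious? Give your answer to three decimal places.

0.006

malicious: 0.5 × 0.1 × (1−0.55) × (1−0.95) = 0.001125
benign: 0.5 × 0.75 × (1−0.1) × (1−0.45) = 0.185625
P(malicious | x) = 0.001125 / 0.18675 ≈ 0.006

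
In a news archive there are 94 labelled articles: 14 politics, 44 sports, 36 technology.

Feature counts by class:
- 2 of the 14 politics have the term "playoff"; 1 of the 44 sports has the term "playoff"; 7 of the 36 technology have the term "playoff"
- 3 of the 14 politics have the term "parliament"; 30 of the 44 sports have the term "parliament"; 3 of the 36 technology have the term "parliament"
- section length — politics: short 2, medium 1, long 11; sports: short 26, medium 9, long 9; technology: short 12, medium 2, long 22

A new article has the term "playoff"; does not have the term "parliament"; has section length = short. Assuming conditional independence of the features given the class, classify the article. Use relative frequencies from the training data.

politics: (14/94) × (2/14) × (11/14) × (2/14) ≈ 0.00238819
sports: (44/94) × (1/44) × (14/44) × (26/44) ≈ 0.00200018
technology: (36/94) × (7/36) × (33/36) × (12/36) ≈ 0.0227541
Highest score → technology.

technology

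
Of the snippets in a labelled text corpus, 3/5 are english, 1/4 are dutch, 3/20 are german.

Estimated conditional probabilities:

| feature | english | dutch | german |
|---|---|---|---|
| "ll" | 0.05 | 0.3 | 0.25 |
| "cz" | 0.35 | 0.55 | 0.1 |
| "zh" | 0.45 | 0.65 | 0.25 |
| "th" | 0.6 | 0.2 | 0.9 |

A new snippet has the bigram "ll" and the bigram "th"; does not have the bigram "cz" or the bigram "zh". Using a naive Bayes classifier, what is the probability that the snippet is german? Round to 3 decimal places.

0.721

english: 0.6 × 0.05 × (1−0.35) × (1−0.45) × 0.6 = 0.006435
dutch: 0.25 × 0.3 × (1−0.55) × (1−0.65) × 0.2 = 0.0023625
german: 0.15 × 0.25 × (1−0.1) × (1−0.25) × 0.9 = 0.02278125
P(german | x) = 0.02278125 / 0.03157875 ≈ 0.721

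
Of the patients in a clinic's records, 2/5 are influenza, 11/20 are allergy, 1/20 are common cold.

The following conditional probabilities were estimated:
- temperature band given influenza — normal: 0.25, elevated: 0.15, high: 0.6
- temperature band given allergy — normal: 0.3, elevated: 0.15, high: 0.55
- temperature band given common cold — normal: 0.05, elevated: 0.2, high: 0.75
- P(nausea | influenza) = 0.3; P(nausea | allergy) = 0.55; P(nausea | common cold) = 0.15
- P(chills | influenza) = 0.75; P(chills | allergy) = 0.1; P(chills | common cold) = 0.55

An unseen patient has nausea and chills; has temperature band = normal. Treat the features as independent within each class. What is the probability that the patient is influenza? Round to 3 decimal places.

influenza: 0.4 × 0.25 × 0.3 × 0.75 = 0.0225
allergy: 0.55 × 0.3 × 0.55 × 0.1 = 0.009075
common cold: 0.05 × 0.05 × 0.15 × 0.55 = 0.00020625
P(influenza | x) = 0.0225 / 0.03178125 ≈ 0.708

0.708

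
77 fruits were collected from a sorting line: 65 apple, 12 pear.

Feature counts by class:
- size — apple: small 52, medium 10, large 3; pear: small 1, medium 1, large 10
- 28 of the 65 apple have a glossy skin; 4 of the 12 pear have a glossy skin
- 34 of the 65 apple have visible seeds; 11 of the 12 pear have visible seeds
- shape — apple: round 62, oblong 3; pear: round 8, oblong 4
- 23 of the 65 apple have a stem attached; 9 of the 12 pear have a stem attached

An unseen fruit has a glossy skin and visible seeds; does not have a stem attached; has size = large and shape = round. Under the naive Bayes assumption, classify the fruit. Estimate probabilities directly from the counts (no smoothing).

pear

apple: (65/77) × (3/65) × (28/65) × (34/65) × (62/65) × (42/65) ≈ 0.00541072
pear: (12/77) × (10/12) × (4/12) × (11/12) × (8/12) × (3/12) ≈ 0.00661376
Highest score → pear.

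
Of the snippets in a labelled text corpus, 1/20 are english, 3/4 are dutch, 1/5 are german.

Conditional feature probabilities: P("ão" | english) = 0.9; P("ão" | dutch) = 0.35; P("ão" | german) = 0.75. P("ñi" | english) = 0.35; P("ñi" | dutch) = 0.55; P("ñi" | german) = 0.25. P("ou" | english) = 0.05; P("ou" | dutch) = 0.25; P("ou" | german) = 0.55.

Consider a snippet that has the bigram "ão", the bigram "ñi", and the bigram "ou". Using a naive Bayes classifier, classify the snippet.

english: 0.05 × 0.9 × 0.35 × 0.05 = 0.0007875
dutch: 0.75 × 0.35 × 0.55 × 0.25 = 0.03609375
german: 0.2 × 0.75 × 0.25 × 0.55 = 0.020625
Highest score → dutch.

dutch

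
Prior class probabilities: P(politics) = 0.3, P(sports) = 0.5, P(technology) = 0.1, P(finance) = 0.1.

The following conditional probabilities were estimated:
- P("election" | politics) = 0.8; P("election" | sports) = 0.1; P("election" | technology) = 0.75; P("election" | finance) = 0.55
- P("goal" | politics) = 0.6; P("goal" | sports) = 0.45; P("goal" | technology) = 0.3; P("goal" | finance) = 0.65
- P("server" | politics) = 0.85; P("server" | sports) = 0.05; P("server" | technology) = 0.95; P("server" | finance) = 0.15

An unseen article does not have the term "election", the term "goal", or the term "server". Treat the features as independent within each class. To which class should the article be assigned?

politics: 0.3 × (1−0.8) × (1−0.6) × (1−0.85) = 0.0036
sports: 0.5 × (1−0.1) × (1−0.45) × (1−0.05) = 0.235125
technology: 0.1 × (1−0.75) × (1−0.3) × (1−0.95) = 0.000875
finance: 0.1 × (1−0.55) × (1−0.65) × (1−0.15) = 0.0133875
Highest score → sports.

sports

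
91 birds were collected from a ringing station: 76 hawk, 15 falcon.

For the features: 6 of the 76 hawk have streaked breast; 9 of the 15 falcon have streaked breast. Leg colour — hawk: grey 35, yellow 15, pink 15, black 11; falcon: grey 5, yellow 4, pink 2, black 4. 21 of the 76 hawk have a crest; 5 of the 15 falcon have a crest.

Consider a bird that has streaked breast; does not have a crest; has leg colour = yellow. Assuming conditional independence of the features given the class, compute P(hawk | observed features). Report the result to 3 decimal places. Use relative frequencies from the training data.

hawk: (76/91) × (6/76) × (15/76) × (55/76) ≈ 0.00941752
falcon: (15/91) × (9/15) × (4/15) × (10/15) ≈ 0.0175824
P(hawk | x) = 0.00941752 / 0.02699992 ≈ 0.349

0.349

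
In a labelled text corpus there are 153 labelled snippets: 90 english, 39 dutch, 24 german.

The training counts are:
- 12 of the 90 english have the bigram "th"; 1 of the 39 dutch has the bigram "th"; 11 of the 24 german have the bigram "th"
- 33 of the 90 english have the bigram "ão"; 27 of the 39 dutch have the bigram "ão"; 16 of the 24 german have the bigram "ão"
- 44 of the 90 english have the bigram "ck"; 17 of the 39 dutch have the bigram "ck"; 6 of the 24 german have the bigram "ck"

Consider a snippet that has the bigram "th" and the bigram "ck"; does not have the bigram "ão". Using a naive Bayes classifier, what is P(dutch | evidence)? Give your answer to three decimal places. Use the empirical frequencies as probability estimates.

0.028

english: (90/153) × (12/90) × (57/90) × (44/90) ≈ 0.0242847
dutch: (39/153) × (1/39) × (12/39) × (17/39) ≈ 0.000876616
german: (24/153) × (11/24) × (8/24) × (6/24) ≈ 0.00599129
P(dutch | x) = 0.000876616 / 0.031152606 ≈ 0.028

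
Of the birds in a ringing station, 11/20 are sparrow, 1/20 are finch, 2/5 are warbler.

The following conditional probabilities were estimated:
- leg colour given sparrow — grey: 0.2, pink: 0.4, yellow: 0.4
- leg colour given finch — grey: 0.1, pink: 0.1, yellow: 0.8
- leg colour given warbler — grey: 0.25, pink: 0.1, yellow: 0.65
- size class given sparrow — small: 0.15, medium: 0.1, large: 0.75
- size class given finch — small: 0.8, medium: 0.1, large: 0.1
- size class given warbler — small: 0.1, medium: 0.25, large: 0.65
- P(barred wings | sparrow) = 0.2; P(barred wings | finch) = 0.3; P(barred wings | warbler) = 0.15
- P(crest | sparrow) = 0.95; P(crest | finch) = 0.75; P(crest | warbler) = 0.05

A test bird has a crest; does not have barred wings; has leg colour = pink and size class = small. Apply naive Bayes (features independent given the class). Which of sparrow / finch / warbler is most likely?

sparrow: 0.55 × 0.4 × 0.15 × (1−0.2) × 0.95 = 0.02508
finch: 0.05 × 0.1 × 0.8 × (1−0.3) × 0.75 = 0.0021
warbler: 0.4 × 0.1 × 0.1 × (1−0.15) × 0.05 = 0.00017
Highest score → sparrow.

sparrow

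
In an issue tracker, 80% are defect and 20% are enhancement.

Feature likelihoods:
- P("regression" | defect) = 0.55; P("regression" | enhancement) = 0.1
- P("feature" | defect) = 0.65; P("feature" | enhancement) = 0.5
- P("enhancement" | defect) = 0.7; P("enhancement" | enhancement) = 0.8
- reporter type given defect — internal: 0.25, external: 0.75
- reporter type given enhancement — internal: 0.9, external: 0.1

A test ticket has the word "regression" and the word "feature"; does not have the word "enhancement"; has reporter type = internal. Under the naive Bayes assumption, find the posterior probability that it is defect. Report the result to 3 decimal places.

defect: 0.8 × 0.55 × 0.65 × (1−0.7) × 0.25 = 0.02145
enhancement: 0.2 × 0.1 × 0.5 × (1−0.8) × 0.9 = 0.0018
P(defect | x) = 0.02145 / 0.02325 ≈ 0.923

0.923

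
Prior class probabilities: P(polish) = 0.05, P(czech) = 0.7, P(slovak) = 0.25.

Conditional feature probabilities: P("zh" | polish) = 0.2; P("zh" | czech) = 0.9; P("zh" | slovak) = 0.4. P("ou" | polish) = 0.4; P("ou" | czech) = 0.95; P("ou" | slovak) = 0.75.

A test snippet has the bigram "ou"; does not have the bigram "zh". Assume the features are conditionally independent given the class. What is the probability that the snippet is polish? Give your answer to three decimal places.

0.082

polish: 0.05 × (1−0.2) × 0.4 = 0.016
czech: 0.7 × (1−0.9) × 0.95 = 0.0665
slovak: 0.25 × (1−0.4) × 0.75 = 0.1125
P(polish | x) = 0.016 / 0.195 ≈ 0.082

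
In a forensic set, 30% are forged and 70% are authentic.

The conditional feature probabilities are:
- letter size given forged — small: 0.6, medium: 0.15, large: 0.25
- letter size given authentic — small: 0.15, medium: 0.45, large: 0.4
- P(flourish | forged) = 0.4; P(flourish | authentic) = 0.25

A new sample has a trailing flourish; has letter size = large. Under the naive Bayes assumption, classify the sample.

forged: 0.3 × 0.25 × 0.4 = 0.03
authentic: 0.7 × 0.4 × 0.25 = 0.07
Highest score → authentic.

authentic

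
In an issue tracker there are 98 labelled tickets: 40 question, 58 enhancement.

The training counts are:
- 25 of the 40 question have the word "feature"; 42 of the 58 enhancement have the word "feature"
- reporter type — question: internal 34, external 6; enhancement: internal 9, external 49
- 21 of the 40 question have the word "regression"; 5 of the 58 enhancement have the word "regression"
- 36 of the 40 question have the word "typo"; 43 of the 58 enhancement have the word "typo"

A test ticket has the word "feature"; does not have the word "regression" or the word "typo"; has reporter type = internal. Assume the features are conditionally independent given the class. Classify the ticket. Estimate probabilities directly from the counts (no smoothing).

question: (40/98) × (25/40) × (34/40) × (19/40) × (4/40) ≈ 0.0102997
enhancement: (58/98) × (42/58) × (9/58) × (53/58) × (15/58) ≈ 0.0157162
Highest score → enhancement.

enhancement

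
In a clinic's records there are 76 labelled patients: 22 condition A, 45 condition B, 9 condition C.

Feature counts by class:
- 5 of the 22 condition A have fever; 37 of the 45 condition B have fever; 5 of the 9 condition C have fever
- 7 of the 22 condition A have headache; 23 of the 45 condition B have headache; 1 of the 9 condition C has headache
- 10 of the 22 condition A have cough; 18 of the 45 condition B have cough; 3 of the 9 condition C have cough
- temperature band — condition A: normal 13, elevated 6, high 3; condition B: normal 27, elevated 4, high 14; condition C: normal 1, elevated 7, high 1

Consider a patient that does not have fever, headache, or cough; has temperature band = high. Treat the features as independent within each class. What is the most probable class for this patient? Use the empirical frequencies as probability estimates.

condition A

condition A: (22/76) × (17/22) × (15/22) × (12/22) × (3/22) ≈ 0.0113439
condition B: (45/76) × (8/45) × (22/45) × (27/45) × (14/45) ≈ 0.00960624
condition C: (9/76) × (4/9) × (8/9) × (6/9) × (1/9) ≈ 0.00346545
Highest score → condition A.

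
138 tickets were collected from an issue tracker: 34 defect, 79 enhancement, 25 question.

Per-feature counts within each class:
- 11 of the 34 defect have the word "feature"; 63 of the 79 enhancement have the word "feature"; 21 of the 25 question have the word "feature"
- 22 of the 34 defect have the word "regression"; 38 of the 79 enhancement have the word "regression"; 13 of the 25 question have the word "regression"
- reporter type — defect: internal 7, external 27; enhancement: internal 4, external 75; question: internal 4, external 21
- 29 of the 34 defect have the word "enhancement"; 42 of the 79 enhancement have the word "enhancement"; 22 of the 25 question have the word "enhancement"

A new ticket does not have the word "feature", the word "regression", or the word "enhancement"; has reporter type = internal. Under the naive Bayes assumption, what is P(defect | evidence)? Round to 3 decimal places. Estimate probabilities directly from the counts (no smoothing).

defect: (34/138) × (23/34) × (12/34) × (7/34) × (5/34) ≈ 0.00178099
enhancement: (79/138) × (16/79) × (41/79) × (4/79) × (37/79) ≈ 0.00142694
question: (25/138) × (4/25) × (12/25) × (4/25) × (3/25) ≈ 0.00026713
P(defect | x) = 0.00178099 / 0.00347506 ≈ 0.513

0.513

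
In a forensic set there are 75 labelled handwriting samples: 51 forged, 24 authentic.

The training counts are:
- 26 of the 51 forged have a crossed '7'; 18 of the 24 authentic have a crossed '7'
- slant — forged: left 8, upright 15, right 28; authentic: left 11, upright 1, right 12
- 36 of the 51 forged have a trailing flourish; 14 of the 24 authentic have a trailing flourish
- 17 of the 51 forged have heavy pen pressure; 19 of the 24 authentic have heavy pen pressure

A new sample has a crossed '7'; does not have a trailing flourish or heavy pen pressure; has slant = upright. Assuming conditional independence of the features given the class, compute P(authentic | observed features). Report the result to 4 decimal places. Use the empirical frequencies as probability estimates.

0.0416

forged: (51/75) × (26/51) × (15/51) × (15/51) × (34/51) ≈ 0.0199923
authentic: (24/75) × (18/24) × (1/24) × (10/24) × (5/24) ≈ 0.000868056
P(authentic | x) = 0.000868056 / 0.020860356 ≈ 0.0416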